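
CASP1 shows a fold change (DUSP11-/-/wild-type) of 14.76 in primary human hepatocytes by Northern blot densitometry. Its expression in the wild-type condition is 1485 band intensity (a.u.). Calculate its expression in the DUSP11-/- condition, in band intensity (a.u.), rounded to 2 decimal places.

DUSP11-/- expression = 1485 × 14.76 = 21918.60

21918.60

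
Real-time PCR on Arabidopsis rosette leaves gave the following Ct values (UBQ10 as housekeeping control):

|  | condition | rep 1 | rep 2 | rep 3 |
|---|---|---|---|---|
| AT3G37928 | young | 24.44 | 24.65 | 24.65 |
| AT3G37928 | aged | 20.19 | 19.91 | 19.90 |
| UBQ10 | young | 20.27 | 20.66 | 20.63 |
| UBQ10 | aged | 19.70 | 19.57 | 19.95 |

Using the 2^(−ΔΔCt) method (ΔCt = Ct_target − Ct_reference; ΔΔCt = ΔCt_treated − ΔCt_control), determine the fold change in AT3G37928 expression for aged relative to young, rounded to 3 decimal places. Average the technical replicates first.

Mean Ct: AT3G37928 young 24.580; AT3G37928 aged 20.000; UBQ10 young 20.520; UBQ10 aged 19.740
ΔCt(young) = 24.580 − 20.520 = 4.060
ΔCt(aged) = 20.000 − 19.740 = 0.260
ΔΔCt = 0.260 − 4.060 = -3.800
Fold change = 2^(−(-3.800)) = 2^3.800 = 13.9288

13.929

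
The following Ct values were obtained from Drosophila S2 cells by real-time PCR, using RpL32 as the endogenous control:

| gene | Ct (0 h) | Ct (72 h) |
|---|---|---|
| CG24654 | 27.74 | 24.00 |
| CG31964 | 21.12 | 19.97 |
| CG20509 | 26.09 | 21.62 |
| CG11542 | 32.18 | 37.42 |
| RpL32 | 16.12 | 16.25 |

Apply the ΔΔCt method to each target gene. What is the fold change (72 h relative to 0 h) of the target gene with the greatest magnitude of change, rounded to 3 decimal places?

0.029

CG24654: ΔΔCt = (24.00−16.25) − (27.74−16.12) = 7.75 − 11.62 = -3.87; fold change = 2^3.87 = 14.621
CG31964: ΔΔCt = (19.97−16.25) − (21.12−16.12) = 3.72 − 5.00 = -1.28; fold change = 2^1.28 = 2.428
CG20509: ΔΔCt = (21.62−16.25) − (26.09−16.12) = 5.37 − 9.97 = -4.60; fold change = 2^4.60 = 24.251
CG11542: ΔΔCt = (37.42−16.25) − (32.18−16.12) = 21.17 − 16.06 = 5.11; fold change = 2^-5.11 = 0.029
CG11542 has the largest |ΔΔCt| = 5.11.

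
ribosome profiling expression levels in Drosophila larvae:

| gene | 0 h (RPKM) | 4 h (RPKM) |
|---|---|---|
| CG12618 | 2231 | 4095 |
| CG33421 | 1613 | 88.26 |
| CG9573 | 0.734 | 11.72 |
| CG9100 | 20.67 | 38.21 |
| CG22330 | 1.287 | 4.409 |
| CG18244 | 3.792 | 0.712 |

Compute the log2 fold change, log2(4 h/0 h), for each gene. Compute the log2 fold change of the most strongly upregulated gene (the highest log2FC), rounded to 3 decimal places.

log2(4095/2231) = 0.876  (CG12618)
log2(88.26/1613) = -4.192  (CG33421)
log2(11.72/0.734) = 3.997  (CG9573)
log2(38.21/20.67) = 0.886  (CG9100)
log2(4.409/1.287) = 1.776  (CG22330)
log2(0.712/3.792) = -2.413  (CG18244)
CG9573 is most strongly upregulated.

3.997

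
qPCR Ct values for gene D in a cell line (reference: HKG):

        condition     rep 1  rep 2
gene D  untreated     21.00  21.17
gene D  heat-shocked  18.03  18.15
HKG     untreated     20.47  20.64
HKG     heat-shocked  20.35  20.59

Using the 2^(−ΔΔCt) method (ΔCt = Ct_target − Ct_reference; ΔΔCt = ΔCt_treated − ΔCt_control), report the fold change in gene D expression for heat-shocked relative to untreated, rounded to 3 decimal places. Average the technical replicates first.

7.516

Mean Ct: gene D untreated 21.085; gene D heat-shocked 18.090; HKG untreated 20.555; HKG heat-shocked 20.470
ΔCt(untreated) = 21.085 − 20.555 = 0.530
ΔCt(heat-shocked) = 18.090 − 20.470 = -2.380
ΔΔCt = -2.380 − 0.530 = -2.910
Fold change = 2^(−(-2.910)) = 2^2.910 = 7.5162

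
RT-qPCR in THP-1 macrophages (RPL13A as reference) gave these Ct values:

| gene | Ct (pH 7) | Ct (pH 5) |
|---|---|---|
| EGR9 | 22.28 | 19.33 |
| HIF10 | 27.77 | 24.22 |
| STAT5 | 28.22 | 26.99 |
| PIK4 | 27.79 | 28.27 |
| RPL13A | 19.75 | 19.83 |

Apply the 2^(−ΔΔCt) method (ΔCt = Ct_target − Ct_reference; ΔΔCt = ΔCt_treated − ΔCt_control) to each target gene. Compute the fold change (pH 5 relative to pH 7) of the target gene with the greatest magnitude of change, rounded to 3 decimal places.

12.381

EGR9: ΔΔCt = (19.33−19.83) − (22.28−19.75) = -0.50 − 2.53 = -3.03; fold change = 2^3.03 = 8.168
HIF10: ΔΔCt = (24.22−19.83) − (27.77−19.75) = 4.39 − 8.02 = -3.63; fold change = 2^3.63 = 12.381
STAT5: ΔΔCt = (26.99−19.83) − (28.22−19.75) = 7.16 − 8.47 = -1.31; fold change = 2^1.31 = 2.479
PIK4: ΔΔCt = (28.27−19.83) − (27.79−19.75) = 8.44 − 8.04 = 0.40; fold change = 2^-0.40 = 0.758
HIF10 has the largest |ΔΔCt| = 3.63.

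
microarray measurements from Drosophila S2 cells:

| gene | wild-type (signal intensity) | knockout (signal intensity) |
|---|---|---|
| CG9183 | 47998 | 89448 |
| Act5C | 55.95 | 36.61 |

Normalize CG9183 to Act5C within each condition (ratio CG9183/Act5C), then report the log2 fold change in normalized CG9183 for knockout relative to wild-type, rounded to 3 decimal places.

1.510

CG9183/Act5C (wild-type) = 47998 / 55.95 = 857.87
CG9183/Act5C (knockout) = 89448 / 36.61 = 2443.3
Fold change = 2443.3 / 857.87 = 2.8481
log2(2.8481) = 1.5100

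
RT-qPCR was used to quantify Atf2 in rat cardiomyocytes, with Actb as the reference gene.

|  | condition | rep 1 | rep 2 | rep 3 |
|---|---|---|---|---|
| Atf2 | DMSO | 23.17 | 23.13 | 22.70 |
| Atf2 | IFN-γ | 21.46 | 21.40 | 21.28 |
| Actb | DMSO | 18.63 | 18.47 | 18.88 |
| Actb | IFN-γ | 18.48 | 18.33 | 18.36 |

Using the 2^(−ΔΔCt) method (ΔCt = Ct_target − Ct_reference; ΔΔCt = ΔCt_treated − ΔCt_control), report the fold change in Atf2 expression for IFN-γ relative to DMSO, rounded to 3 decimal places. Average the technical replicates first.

Mean Ct: Atf2 DMSO 23.000; Atf2 IFN-γ 21.380; Actb DMSO 18.660; Actb IFN-γ 18.390
ΔCt(DMSO) = 23.000 − 18.660 = 4.340
ΔCt(IFN-γ) = 21.380 − 18.390 = 2.990
ΔΔCt = 2.990 − 4.340 = -1.350
Fold change = 2^(−(-1.350)) = 2^1.350 = 2.5491

2.549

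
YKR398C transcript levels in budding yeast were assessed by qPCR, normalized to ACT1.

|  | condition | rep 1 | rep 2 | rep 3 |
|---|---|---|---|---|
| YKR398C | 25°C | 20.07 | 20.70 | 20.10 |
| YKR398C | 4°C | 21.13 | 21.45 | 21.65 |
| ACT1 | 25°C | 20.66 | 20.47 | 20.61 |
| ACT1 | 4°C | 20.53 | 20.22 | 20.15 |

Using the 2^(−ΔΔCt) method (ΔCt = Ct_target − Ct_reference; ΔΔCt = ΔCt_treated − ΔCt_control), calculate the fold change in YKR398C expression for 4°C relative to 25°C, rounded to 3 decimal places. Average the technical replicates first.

Mean Ct: YKR398C 25°C 20.290; YKR398C 4°C 21.410; ACT1 25°C 20.580; ACT1 4°C 20.300
ΔCt(25°C) = 20.290 − 20.580 = -0.290
ΔCt(4°C) = 21.410 − 20.300 = 1.110
ΔΔCt = 1.110 − (-0.290) = 1.400
Fold change = 2^(−1.400) = 0.3789

0.379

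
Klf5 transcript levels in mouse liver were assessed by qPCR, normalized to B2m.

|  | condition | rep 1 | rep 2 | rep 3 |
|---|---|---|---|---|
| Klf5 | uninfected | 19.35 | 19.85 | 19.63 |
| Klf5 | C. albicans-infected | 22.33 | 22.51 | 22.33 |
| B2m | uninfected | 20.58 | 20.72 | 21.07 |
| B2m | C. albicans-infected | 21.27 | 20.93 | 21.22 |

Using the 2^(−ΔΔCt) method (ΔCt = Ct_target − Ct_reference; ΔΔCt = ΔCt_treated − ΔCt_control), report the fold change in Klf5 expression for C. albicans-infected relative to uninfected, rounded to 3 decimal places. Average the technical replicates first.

0.186

Mean Ct: Klf5 uninfected 19.610; Klf5 C. albicans-infected 22.390; B2m uninfected 20.790; B2m C. albicans-infected 21.140
ΔCt(uninfected) = 19.610 − 20.790 = -1.180
ΔCt(C. albicans-infected) = 22.390 − 21.140 = 1.250
ΔΔCt = 1.250 − (-1.180) = 2.430
Fold change = 2^(−2.430) = 0.1856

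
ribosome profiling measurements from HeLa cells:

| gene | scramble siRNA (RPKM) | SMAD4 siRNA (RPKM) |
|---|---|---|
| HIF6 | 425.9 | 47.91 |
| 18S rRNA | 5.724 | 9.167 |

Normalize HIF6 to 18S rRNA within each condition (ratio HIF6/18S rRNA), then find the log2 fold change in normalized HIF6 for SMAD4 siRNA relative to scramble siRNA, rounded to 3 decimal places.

-3.832

HIF6/18S rRNA (scramble siRNA) = 425.9 / 5.724 = 74.406
HIF6/18S rRNA (SMAD4 siRNA) = 47.91 / 9.167 = 5.2264
Fold change = 5.2264 / 74.406 = 0.0702
log2(0.0702) = -3.8315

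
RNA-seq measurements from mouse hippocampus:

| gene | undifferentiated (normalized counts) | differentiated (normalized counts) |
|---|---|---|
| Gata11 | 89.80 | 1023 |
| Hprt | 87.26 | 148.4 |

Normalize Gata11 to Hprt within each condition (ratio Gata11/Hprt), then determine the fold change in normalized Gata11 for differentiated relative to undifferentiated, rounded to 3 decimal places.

6.699

Gata11/Hprt (undifferentiated) = 89.80 / 87.26 = 1.0291
Gata11/Hprt (differentiated) = 1023 / 148.4 = 6.8935
Fold change = 6.8935 / 1.0291 = 6.6985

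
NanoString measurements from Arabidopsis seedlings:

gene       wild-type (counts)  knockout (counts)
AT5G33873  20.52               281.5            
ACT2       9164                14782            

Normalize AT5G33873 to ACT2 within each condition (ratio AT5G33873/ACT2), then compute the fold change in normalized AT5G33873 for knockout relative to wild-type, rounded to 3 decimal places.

AT5G33873/ACT2 (wild-type) = 20.52 / 9164 = 0.0022392
AT5G33873/ACT2 (knockout) = 281.5 / 14782 = 0.019043
Fold change = 0.019043 / 0.0022392 = 8.5046

8.505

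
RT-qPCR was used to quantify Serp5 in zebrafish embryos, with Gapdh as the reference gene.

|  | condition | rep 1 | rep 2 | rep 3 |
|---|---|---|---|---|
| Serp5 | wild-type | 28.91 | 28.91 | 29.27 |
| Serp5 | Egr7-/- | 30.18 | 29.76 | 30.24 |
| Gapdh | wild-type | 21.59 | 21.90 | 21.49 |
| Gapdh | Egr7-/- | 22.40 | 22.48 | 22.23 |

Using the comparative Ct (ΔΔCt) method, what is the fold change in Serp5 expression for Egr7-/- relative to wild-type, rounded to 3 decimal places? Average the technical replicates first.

Mean Ct: Serp5 wild-type 29.030; Serp5 Egr7-/- 30.060; Gapdh wild-type 21.660; Gapdh Egr7-/- 22.370
ΔCt(wild-type) = 29.030 − 21.660 = 7.370
ΔCt(Egr7-/-) = 30.060 − 22.370 = 7.690
ΔΔCt = 7.690 − 7.370 = 0.320
Fold change = 2^(−0.320) = 0.8011

0.801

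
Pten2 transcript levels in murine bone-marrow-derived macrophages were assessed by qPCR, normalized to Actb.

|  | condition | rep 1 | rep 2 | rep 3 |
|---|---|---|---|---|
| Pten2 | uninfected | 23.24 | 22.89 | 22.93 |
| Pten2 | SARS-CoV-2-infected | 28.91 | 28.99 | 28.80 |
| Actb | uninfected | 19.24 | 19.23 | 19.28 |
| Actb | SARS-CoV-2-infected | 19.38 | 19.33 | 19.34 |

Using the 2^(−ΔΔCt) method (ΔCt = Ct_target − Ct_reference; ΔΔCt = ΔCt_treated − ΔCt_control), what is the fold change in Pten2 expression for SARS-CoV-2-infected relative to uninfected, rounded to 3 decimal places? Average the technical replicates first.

0.018

Mean Ct: Pten2 uninfected 23.020; Pten2 SARS-CoV-2-infected 28.900; Actb uninfected 19.250; Actb SARS-CoV-2-infected 19.350
ΔCt(uninfected) = 23.020 − 19.250 = 3.770
ΔCt(SARS-CoV-2-infected) = 28.900 − 19.350 = 9.550
ΔΔCt = 9.550 − 3.770 = 5.780
Fold change = 2^(−5.780) = 0.0182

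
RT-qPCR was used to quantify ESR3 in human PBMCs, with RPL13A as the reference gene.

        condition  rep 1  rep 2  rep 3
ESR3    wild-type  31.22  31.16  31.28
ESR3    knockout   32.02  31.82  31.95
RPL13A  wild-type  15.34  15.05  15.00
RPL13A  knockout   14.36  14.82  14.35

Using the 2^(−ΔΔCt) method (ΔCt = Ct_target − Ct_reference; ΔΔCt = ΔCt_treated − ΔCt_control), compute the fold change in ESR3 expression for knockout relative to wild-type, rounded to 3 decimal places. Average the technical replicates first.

0.398

Mean Ct: ESR3 wild-type 31.220; ESR3 knockout 31.930; RPL13A wild-type 15.130; RPL13A knockout 14.510
ΔCt(wild-type) = 31.220 − 15.130 = 16.090
ΔCt(knockout) = 31.930 − 14.510 = 17.420
ΔΔCt = 17.420 − 16.090 = 1.330
Fold change = 2^(−1.330) = 0.3978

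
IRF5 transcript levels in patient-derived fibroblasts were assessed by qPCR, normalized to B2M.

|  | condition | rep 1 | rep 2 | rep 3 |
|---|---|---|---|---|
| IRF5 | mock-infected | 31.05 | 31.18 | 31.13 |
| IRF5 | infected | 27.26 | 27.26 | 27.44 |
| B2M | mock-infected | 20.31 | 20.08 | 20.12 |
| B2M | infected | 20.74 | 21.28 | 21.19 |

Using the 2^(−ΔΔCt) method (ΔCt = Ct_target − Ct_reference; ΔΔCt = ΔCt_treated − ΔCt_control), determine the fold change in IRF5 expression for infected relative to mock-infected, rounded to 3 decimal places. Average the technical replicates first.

25.992

Mean Ct: IRF5 mock-infected 31.120; IRF5 infected 27.320; B2M mock-infected 20.170; B2M infected 21.070
ΔCt(mock-infected) = 31.120 − 20.170 = 10.950
ΔCt(infected) = 27.320 − 21.070 = 6.250
ΔΔCt = 6.250 − 10.950 = -4.700
Fold change = 2^(−(-4.700)) = 2^4.700 = 25.9921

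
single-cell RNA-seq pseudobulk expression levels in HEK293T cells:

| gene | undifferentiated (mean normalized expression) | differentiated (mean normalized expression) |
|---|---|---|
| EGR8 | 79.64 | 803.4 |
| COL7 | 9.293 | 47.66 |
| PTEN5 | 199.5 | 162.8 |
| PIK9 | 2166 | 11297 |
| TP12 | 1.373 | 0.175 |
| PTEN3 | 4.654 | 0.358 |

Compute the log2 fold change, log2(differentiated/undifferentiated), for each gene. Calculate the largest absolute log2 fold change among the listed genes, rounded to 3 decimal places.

3.700

log2(803.4/79.64) = 3.335  (EGR8)
log2(47.66/9.293) = 2.359  (COL7)
log2(162.8/199.5) = -0.293  (PTEN5)
log2(11297/2166) = 2.383  (PIK9)
log2(0.175/1.373) = -2.972  (TP12)
log2(0.358/4.654) = -3.700  (PTEN3)
The largest magnitude belongs to PTEN3.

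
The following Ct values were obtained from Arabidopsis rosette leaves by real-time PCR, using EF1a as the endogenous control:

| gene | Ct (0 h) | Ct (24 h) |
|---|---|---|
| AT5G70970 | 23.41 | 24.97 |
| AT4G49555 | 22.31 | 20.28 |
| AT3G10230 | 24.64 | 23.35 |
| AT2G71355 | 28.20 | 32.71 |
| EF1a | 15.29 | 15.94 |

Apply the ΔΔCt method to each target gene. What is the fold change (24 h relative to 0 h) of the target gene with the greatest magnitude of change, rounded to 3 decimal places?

AT5G70970: ΔΔCt = (24.97−15.94) − (23.41−15.29) = 9.03 − 8.12 = 0.91; fold change = 2^-0.91 = 0.532
AT4G49555: ΔΔCt = (20.28−15.94) − (22.31−15.29) = 4.34 − 7.02 = -2.68; fold change = 2^2.68 = 6.409
AT3G10230: ΔΔCt = (23.35−15.94) − (24.64−15.29) = 7.41 − 9.35 = -1.94; fold change = 2^1.94 = 3.837
AT2G71355: ΔΔCt = (32.71−15.94) − (28.20−15.29) = 16.77 − 12.91 = 3.86; fold change = 2^-3.86 = 0.069
AT2G71355 has the largest |ΔΔCt| = 3.86.

0.069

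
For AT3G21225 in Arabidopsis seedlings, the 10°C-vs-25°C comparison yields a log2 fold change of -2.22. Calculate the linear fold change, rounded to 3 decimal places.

0.215

Fold change = 2^(-2.22) = 0.2146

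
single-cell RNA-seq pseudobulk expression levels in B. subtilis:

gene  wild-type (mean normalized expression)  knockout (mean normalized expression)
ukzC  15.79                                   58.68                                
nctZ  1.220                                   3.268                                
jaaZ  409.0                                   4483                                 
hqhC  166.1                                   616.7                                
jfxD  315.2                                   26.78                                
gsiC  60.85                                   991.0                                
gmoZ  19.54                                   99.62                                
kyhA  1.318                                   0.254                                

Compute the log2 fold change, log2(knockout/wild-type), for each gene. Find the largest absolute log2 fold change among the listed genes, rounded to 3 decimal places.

log2(58.68/15.79) = 1.894  (ukzC)
log2(3.268/1.220) = 1.422  (nctZ)
log2(4483/409.0) = 3.454  (jaaZ)
log2(616.7/166.1) = 1.893  (hqhC)
log2(26.78/315.2) = -3.557  (jfxD)
log2(991.0/60.85) = 4.026  (gsiC)
log2(99.62/19.54) = 2.350  (gmoZ)
log2(0.254/1.318) = -2.375  (kyhA)
The largest magnitude belongs to gsiC.

4.026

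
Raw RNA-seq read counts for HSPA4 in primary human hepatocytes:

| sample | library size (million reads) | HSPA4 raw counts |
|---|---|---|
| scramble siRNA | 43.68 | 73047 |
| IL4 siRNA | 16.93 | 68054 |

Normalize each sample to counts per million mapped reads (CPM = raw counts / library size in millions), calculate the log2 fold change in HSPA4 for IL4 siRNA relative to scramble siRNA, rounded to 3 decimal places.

1.265

CPM(scramble siRNA) = 73047 / 43.68 = 1672.3214
CPM(IL4 siRNA) = 68054 / 16.93 = 4019.7283
Fold change = 4019.7283 / 1672.3214 = 2.40368
log2(2.40368) = 1.2652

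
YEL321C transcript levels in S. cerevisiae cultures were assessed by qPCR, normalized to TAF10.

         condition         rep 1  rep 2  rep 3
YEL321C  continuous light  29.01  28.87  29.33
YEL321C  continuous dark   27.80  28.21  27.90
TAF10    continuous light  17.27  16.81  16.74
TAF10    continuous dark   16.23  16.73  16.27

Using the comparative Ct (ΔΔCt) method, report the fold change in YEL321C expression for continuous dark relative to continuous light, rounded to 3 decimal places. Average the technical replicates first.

Mean Ct: YEL321C continuous light 29.070; YEL321C continuous dark 27.970; TAF10 continuous light 16.940; TAF10 continuous dark 16.410
ΔCt(continuous light) = 29.070 − 16.940 = 12.130
ΔCt(continuous dark) = 27.970 − 16.410 = 11.560
ΔΔCt = 11.560 − 12.130 = -0.570
Fold change = 2^(−(-0.570)) = 2^0.570 = 1.4845

1.485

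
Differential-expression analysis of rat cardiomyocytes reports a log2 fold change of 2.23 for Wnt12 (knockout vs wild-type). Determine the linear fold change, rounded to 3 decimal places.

Fold change = 2^(2.23) = 4.6913

4.691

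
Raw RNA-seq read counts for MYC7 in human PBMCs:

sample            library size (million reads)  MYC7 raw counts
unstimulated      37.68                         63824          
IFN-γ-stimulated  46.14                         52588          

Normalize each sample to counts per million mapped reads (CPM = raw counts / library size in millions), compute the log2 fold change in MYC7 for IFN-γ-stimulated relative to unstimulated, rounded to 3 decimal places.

-0.572

CPM(unstimulated) = 63824 / 37.68 = 1693.8429
CPM(IFN-γ-stimulated) = 52588 / 46.14 = 1139.7486
Fold change = 1139.7486 / 1693.8429 = 0.67288
log2(0.67288) = -0.5716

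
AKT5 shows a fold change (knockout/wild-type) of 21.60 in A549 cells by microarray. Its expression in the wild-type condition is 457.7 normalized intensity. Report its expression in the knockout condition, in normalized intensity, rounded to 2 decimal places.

9886.32

knockout expression = 457.7 × 21.60 = 9886.32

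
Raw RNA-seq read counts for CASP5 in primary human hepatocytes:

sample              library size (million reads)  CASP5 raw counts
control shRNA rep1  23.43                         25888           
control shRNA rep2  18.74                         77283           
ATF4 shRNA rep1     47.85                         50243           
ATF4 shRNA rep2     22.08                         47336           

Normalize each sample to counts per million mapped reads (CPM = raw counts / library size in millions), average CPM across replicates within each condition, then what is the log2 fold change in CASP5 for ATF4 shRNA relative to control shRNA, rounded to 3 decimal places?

-0.711

CPM(control shRNA rep1) = 25888 / 23.43 = 1104.9082
CPM(control shRNA rep2) = 77283 / 18.74 = 4123.9594
CPM(ATF4 shRNA rep1) = 50243 / 47.85 = 1050.0104
CPM(ATF4 shRNA rep2) = 47336 / 22.08 = 2143.8406
mean CPM(control shRNA) = 2614.4338; mean CPM(ATF4 shRNA) = 1596.9255
Fold change = 1596.9255 / 2614.4338 = 0.61081
log2(0.61081) = -0.7112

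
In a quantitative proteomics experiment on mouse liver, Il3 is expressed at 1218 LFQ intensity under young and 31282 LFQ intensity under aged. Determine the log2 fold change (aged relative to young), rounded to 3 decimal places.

Fold change = 31282 / 1218 = 25.6831
log2(25.6831) = 4.6827

4.683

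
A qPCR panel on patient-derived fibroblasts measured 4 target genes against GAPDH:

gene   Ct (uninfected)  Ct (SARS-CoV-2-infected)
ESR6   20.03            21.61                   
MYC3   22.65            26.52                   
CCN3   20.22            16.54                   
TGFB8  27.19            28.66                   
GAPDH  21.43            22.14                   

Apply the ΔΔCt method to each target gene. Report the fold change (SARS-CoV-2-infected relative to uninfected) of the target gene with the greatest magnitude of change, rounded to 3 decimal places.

20.966

ESR6: ΔΔCt = (21.61−22.14) − (20.03−21.43) = -0.53 − (-1.40) = 0.87; fold change = 2^-0.87 = 0.547
MYC3: ΔΔCt = (26.52−22.14) − (22.65−21.43) = 4.38 − 1.22 = 3.16; fold change = 2^-3.16 = 0.112
CCN3: ΔΔCt = (16.54−22.14) − (20.22−21.43) = -5.60 − (-1.21) = -4.39; fold change = 2^4.39 = 20.966
TGFB8: ΔΔCt = (28.66−22.14) − (27.19−21.43) = 6.52 − 5.76 = 0.76; fold change = 2^-0.76 = 0.590
CCN3 has the largest |ΔΔCt| = 4.39.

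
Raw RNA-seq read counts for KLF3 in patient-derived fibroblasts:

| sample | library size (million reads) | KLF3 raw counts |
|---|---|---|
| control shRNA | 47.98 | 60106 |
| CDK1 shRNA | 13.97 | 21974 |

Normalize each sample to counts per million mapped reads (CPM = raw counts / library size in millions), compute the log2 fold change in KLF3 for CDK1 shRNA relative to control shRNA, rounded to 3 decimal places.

CPM(control shRNA) = 60106 / 47.98 = 1252.7303
CPM(CDK1 shRNA) = 21974 / 13.97 = 1572.9420
Fold change = 1572.9420 / 1252.7303 = 1.25561
log2(1.25561) = 0.3284

0.328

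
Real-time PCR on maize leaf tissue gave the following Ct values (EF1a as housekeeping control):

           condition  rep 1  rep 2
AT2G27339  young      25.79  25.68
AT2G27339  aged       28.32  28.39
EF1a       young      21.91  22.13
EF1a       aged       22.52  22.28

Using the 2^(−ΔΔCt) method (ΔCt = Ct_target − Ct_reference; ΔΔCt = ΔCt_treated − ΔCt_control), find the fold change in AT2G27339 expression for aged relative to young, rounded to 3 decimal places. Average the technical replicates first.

0.212

Mean Ct: AT2G27339 young 25.735; AT2G27339 aged 28.355; EF1a young 22.020; EF1a aged 22.400
ΔCt(young) = 25.735 − 22.020 = 3.715
ΔCt(aged) = 28.355 − 22.400 = 5.955
ΔΔCt = 5.955 − 3.715 = 2.240
Fold change = 2^(−2.240) = 0.2117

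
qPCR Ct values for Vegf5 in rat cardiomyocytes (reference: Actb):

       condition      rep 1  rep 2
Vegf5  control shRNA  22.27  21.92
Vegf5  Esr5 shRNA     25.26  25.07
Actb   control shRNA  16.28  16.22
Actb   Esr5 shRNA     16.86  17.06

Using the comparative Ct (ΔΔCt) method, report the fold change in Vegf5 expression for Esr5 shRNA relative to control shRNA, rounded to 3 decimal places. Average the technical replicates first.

Mean Ct: Vegf5 control shRNA 22.095; Vegf5 Esr5 shRNA 25.165; Actb control shRNA 16.250; Actb Esr5 shRNA 16.960
ΔCt(control shRNA) = 22.095 − 16.250 = 5.845
ΔCt(Esr5 shRNA) = 25.165 − 16.960 = 8.205
ΔΔCt = 8.205 − 5.845 = 2.360
Fold change = 2^(−2.360) = 0.1948

0.195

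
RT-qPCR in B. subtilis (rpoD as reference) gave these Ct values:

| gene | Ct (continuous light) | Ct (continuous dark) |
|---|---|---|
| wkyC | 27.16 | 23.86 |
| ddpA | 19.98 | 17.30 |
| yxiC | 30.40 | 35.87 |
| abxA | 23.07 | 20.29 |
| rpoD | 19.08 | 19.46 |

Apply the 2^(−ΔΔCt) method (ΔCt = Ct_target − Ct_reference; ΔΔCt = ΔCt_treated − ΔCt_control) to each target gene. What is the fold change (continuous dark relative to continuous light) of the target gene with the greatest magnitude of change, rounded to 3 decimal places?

0.029

wkyC: ΔΔCt = (23.86−19.46) − (27.16−19.08) = 4.40 − 8.08 = -3.68; fold change = 2^3.68 = 12.817
ddpA: ΔΔCt = (17.30−19.46) − (19.98−19.08) = -2.16 − 0.90 = -3.06; fold change = 2^3.06 = 8.340
yxiC: ΔΔCt = (35.87−19.46) − (30.40−19.08) = 16.41 − 11.32 = 5.09; fold change = 2^-5.09 = 0.029
abxA: ΔΔCt = (20.29−19.46) − (23.07−19.08) = 0.83 − 3.99 = -3.16; fold change = 2^3.16 = 8.938
yxiC has the largest |ΔΔCt| = 5.09.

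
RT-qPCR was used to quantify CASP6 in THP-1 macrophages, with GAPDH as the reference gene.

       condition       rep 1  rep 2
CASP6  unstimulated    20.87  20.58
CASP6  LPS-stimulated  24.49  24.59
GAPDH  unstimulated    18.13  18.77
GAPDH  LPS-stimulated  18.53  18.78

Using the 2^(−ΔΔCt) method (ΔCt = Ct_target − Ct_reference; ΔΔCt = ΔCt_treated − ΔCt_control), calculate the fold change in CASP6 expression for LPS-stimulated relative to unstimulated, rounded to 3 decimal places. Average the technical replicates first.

Mean Ct: CASP6 unstimulated 20.725; CASP6 LPS-stimulated 24.540; GAPDH unstimulated 18.450; GAPDH LPS-stimulated 18.655
ΔCt(unstimulated) = 20.725 − 18.450 = 2.275
ΔCt(LPS-stimulated) = 24.540 − 18.655 = 5.885
ΔΔCt = 5.885 − 2.275 = 3.610
Fold change = 2^(−3.610) = 0.0819

0.082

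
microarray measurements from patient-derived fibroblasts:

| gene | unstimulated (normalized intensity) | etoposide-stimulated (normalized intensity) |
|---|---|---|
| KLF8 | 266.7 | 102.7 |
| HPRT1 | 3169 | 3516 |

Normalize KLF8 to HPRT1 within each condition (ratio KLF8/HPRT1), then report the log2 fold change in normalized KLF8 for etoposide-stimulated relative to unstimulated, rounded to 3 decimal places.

KLF8/HPRT1 (unstimulated) = 266.7 / 3169 = 0.084159
KLF8/HPRT1 (etoposide-stimulated) = 102.7 / 3516 = 0.029209
Fold change = 0.029209 / 0.084159 = 0.3471
log2(0.3471) = -1.5267

-1.527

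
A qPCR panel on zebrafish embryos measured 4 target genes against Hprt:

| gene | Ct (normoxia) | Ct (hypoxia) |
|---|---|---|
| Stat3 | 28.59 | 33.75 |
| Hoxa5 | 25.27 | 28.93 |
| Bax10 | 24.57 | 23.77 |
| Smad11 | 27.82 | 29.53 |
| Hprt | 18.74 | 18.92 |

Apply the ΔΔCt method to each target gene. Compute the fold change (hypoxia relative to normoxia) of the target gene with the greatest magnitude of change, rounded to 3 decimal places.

0.032

Stat3: ΔΔCt = (33.75−18.92) − (28.59−18.74) = 14.83 − 9.85 = 4.98; fold change = 2^-4.98 = 0.032
Hoxa5: ΔΔCt = (28.93−18.92) − (25.27−18.74) = 10.01 − 6.53 = 3.48; fold change = 2^-3.48 = 0.090
Bax10: ΔΔCt = (23.77−18.92) − (24.57−18.74) = 4.85 − 5.83 = -0.98; fold change = 2^0.98 = 1.972
Smad11: ΔΔCt = (29.53−18.92) − (27.82−18.74) = 10.61 − 9.08 = 1.53; fold change = 2^-1.53 = 0.346
Stat3 has the largest |ΔΔCt| = 4.98.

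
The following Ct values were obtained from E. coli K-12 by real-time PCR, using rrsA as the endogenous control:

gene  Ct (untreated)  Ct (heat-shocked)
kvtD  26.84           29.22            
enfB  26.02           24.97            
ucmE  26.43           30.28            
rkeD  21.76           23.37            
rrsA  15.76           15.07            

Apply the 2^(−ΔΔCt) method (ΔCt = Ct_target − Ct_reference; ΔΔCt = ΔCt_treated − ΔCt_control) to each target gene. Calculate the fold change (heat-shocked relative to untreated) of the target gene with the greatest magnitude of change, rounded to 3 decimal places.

0.043

kvtD: ΔΔCt = (29.22−15.07) − (26.84−15.76) = 14.15 − 11.08 = 3.07; fold change = 2^-3.07 = 0.119
enfB: ΔΔCt = (24.97−15.07) − (26.02−15.76) = 9.90 − 10.26 = -0.36; fold change = 2^0.36 = 1.283
ucmE: ΔΔCt = (30.28−15.07) − (26.43−15.76) = 15.21 − 10.67 = 4.54; fold change = 2^-4.54 = 0.043
rkeD: ΔΔCt = (23.37−15.07) − (21.76−15.76) = 8.30 − 6.00 = 2.30; fold change = 2^-2.30 = 0.203
ucmE has the largest |ΔΔCt| = 4.54.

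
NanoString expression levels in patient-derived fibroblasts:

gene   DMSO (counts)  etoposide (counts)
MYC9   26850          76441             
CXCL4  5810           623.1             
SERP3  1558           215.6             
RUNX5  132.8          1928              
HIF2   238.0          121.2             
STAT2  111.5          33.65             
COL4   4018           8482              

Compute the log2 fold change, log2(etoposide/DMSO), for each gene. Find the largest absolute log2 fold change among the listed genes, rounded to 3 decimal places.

log2(76441/26850) = 1.509  (MYC9)
log2(623.1/5810) = -3.221  (CXCL4)
log2(215.6/1558) = -2.853  (SERP3)
log2(1928/132.8) = 3.860  (RUNX5)
log2(121.2/238.0) = -0.974  (HIF2)
log2(33.65/111.5) = -1.728  (STAT2)
log2(8482/4018) = 1.078  (COL4)
The largest magnitude belongs to RUNX5.

3.860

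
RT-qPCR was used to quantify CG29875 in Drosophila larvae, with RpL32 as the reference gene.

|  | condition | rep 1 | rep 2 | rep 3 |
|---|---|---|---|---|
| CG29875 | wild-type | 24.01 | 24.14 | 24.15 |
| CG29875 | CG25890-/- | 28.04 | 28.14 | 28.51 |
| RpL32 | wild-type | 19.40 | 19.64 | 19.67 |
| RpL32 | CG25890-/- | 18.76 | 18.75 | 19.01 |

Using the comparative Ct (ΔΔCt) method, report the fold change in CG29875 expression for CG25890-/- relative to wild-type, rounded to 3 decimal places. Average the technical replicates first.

0.034

Mean Ct: CG29875 wild-type 24.100; CG29875 CG25890-/- 28.230; RpL32 wild-type 19.570; RpL32 CG25890-/- 18.840
ΔCt(wild-type) = 24.100 − 19.570 = 4.530
ΔCt(CG25890-/-) = 28.230 − 18.840 = 9.390
ΔΔCt = 9.390 − 4.530 = 4.860
Fold change = 2^(−4.860) = 0.0344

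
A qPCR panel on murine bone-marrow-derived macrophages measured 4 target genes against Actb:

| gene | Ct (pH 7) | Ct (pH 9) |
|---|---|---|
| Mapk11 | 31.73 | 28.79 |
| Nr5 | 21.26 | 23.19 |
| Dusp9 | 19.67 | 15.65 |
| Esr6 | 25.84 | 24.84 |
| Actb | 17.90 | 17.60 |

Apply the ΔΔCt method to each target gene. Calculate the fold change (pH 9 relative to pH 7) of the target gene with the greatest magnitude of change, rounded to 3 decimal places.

Mapk11: ΔΔCt = (28.79−17.60) − (31.73−17.90) = 11.19 − 13.83 = -2.64; fold change = 2^2.64 = 6.233
Nr5: ΔΔCt = (23.19−17.60) − (21.26−17.90) = 5.59 − 3.36 = 2.23; fold change = 2^-2.23 = 0.213
Dusp9: ΔΔCt = (15.65−17.60) − (19.67−17.90) = -1.95 − 1.77 = -3.72; fold change = 2^3.72 = 13.177
Esr6: ΔΔCt = (24.84−17.60) − (25.84−17.90) = 7.24 − 7.94 = -0.70; fold change = 2^0.70 = 1.625
Dusp9 has the largest |ΔΔCt| = 3.72.

13.177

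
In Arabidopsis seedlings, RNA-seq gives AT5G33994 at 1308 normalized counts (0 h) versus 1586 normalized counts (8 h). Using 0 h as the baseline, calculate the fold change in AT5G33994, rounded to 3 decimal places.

Fold change = 1586 / 1308 = 1.2125
AT5G33994 is upregulated.

1.213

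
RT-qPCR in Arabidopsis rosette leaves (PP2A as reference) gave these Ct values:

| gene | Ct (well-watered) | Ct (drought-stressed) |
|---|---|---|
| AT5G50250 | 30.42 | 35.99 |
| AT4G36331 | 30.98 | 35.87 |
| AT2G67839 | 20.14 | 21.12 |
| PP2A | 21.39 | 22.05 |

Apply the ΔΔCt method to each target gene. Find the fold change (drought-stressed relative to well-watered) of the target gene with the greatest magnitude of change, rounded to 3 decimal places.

0.033

AT5G50250: ΔΔCt = (35.99−22.05) − (30.42−21.39) = 13.94 − 9.03 = 4.91; fold change = 2^-4.91 = 0.033
AT4G36331: ΔΔCt = (35.87−22.05) − (30.98−21.39) = 13.82 − 9.59 = 4.23; fold change = 2^-4.23 = 0.053
AT2G67839: ΔΔCt = (21.12−22.05) − (20.14−21.39) = -0.93 − (-1.25) = 0.32; fold change = 2^-0.32 = 0.801
AT5G50250 has the largest |ΔΔCt| = 4.91.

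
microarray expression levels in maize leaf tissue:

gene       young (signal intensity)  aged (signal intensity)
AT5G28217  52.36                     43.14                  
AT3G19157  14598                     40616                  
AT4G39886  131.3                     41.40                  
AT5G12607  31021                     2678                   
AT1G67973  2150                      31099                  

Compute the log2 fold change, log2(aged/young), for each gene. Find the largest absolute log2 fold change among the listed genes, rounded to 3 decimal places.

3.854

log2(43.14/52.36) = -0.279  (AT5G28217)
log2(40616/14598) = 1.476  (AT3G19157)
log2(41.40/131.3) = -1.665  (AT4G39886)
log2(2678/31021) = -3.534  (AT5G12607)
log2(31099/2150) = 3.854  (AT1G67973)
The largest magnitude belongs to AT1G67973.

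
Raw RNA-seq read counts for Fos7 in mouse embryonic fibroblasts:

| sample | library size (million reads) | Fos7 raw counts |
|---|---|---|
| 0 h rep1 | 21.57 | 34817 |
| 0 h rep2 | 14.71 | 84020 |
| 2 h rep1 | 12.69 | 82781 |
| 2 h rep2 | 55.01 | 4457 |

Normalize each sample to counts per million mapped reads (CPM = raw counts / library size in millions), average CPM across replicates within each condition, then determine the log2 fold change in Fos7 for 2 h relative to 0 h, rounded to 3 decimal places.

CPM(0 h rep1) = 34817 / 21.57 = 1614.1400
CPM(0 h rep2) = 84020 / 14.71 = 5711.7607
CPM(2 h rep1) = 82781 / 12.69 = 6523.3255
CPM(2 h rep2) = 4457 / 55.01 = 81.0216
mean CPM(0 h) = 3662.9504; mean CPM(2 h) = 3302.1735
Fold change = 3302.1735 / 3662.9504 = 0.90151
log2(0.90151) = -0.1496

-0.150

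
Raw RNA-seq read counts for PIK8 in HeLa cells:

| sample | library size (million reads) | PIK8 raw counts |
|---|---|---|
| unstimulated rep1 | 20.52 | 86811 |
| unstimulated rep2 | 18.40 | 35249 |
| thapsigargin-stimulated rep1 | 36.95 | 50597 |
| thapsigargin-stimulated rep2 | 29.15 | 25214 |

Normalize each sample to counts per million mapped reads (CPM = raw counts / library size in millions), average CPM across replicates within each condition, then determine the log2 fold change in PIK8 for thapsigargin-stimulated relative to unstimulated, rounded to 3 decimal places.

-1.460

CPM(unstimulated rep1) = 86811 / 20.52 = 4230.5556
CPM(unstimulated rep2) = 35249 / 18.40 = 1915.7065
CPM(thapsigargin-stimulated rep1) = 50597 / 36.95 = 1369.3369
CPM(thapsigargin-stimulated rep2) = 25214 / 29.15 = 864.9743
mean CPM(unstimulated) = 3073.1310; mean CPM(thapsigargin-stimulated) = 1117.1556
Fold change = 1117.1556 / 3073.1310 = 0.36352
log2(0.36352) = -1.4599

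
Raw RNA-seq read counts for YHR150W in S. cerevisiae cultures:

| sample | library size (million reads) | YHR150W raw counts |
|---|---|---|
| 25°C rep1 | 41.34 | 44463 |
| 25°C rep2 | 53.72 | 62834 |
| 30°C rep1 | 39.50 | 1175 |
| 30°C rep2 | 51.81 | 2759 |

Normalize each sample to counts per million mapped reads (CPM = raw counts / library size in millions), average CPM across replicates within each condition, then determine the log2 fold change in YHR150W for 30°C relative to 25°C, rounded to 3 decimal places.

-4.758

CPM(25°C rep1) = 44463 / 41.34 = 1075.5443
CPM(25°C rep2) = 62834 / 53.72 = 1169.6575
CPM(30°C rep1) = 1175 / 39.50 = 29.7468
CPM(30°C rep2) = 2759 / 51.81 = 53.2523
mean CPM(25°C) = 1122.6009; mean CPM(30°C) = 41.4996
Fold change = 41.4996 / 1122.6009 = 0.03697
log2(0.03697) = -4.7576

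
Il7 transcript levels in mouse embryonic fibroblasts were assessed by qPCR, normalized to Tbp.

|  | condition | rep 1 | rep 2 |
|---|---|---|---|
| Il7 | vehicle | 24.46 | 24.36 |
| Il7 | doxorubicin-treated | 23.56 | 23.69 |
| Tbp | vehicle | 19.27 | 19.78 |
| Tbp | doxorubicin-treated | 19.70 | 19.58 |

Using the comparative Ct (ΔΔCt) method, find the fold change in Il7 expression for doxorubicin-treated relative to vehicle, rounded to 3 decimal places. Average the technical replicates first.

1.866

Mean Ct: Il7 vehicle 24.410; Il7 doxorubicin-treated 23.625; Tbp vehicle 19.525; Tbp doxorubicin-treated 19.640
ΔCt(vehicle) = 24.410 − 19.525 = 4.885
ΔCt(doxorubicin-treated) = 23.625 − 19.640 = 3.985
ΔΔCt = 3.985 − 4.885 = -0.900
Fold change = 2^(−(-0.900)) = 2^0.900 = 1.8661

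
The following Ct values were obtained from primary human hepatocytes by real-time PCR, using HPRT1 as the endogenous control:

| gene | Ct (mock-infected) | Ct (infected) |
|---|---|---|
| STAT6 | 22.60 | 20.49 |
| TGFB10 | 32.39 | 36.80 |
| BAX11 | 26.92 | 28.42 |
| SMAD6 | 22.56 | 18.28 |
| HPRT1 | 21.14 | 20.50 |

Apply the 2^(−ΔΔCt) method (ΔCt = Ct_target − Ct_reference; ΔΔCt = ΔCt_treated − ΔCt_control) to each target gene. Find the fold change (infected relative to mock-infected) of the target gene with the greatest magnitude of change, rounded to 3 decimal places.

STAT6: ΔΔCt = (20.49−20.50) − (22.60−21.14) = -0.01 − 1.46 = -1.47; fold change = 2^1.47 = 2.770
TGFB10: ΔΔCt = (36.80−20.50) − (32.39−21.14) = 16.30 − 11.25 = 5.05; fold change = 2^-5.05 = 0.030
BAX11: ΔΔCt = (28.42−20.50) − (26.92−21.14) = 7.92 − 5.78 = 2.14; fold change = 2^-2.14 = 0.227
SMAD6: ΔΔCt = (18.28−20.50) − (22.56−21.14) = -2.22 − 1.42 = -3.64; fold change = 2^3.64 = 12.467
TGFB10 has the largest |ΔΔCt| = 5.05.

0.030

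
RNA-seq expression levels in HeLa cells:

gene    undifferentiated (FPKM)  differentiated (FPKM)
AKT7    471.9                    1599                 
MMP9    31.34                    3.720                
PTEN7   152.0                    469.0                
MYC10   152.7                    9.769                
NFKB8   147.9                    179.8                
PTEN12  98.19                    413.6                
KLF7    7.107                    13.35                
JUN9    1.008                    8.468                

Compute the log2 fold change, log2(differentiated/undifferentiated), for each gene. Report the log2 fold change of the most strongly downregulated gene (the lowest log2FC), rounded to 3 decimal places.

-3.966

log2(1599/471.9) = 1.761  (AKT7)
log2(3.720/31.34) = -3.075  (MMP9)
log2(469.0/152.0) = 1.626  (PTEN7)
log2(9.769/152.7) = -3.966  (MYC10)
log2(179.8/147.9) = 0.282  (NFKB8)
log2(413.6/98.19) = 2.075  (PTEN12)
log2(13.35/7.107) = 0.910  (KLF7)
log2(8.468/1.008) = 3.071  (JUN9)
MYC10 is most strongly downregulated.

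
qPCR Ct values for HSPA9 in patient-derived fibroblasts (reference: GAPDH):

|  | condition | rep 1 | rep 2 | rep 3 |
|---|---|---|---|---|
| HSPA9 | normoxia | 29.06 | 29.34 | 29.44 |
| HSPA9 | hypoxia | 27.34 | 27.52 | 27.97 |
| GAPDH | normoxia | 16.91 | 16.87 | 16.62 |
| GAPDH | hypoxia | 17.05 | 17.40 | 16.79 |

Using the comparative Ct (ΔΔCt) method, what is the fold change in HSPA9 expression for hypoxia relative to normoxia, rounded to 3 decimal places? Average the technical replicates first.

Mean Ct: HSPA9 normoxia 29.280; HSPA9 hypoxia 27.610; GAPDH normoxia 16.800; GAPDH hypoxia 17.080
ΔCt(normoxia) = 29.280 − 16.800 = 12.480
ΔCt(hypoxia) = 27.610 − 17.080 = 10.530
ΔΔCt = 10.530 − 12.480 = -1.950
Fold change = 2^(−(-1.950)) = 2^1.950 = 3.8637

3.864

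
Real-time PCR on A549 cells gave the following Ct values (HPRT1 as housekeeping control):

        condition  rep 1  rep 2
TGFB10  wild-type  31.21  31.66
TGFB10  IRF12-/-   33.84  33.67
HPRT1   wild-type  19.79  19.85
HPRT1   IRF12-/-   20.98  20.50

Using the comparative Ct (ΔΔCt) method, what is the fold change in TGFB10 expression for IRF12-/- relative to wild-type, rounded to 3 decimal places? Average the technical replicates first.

0.379

Mean Ct: TGFB10 wild-type 31.435; TGFB10 IRF12-/- 33.755; HPRT1 wild-type 19.820; HPRT1 IRF12-/- 20.740
ΔCt(wild-type) = 31.435 − 19.820 = 11.615
ΔCt(IRF12-/-) = 33.755 − 20.740 = 13.015
ΔΔCt = 13.015 − 11.615 = 1.400
Fold change = 2^(−1.400) = 0.3789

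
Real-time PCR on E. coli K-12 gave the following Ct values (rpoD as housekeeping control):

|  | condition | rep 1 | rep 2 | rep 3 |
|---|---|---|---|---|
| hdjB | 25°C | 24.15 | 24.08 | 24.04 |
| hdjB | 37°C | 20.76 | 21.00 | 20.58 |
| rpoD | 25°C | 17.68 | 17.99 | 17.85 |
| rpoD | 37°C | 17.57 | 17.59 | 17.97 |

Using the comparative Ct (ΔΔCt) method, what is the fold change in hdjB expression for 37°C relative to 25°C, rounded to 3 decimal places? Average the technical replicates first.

9.063

Mean Ct: hdjB 25°C 24.090; hdjB 37°C 20.780; rpoD 25°C 17.840; rpoD 37°C 17.710
ΔCt(25°C) = 24.090 − 17.840 = 6.250
ΔCt(37°C) = 20.780 − 17.710 = 3.070
ΔΔCt = 3.070 − 6.250 = -3.180
Fold change = 2^(−(-3.180)) = 2^3.180 = 9.0631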